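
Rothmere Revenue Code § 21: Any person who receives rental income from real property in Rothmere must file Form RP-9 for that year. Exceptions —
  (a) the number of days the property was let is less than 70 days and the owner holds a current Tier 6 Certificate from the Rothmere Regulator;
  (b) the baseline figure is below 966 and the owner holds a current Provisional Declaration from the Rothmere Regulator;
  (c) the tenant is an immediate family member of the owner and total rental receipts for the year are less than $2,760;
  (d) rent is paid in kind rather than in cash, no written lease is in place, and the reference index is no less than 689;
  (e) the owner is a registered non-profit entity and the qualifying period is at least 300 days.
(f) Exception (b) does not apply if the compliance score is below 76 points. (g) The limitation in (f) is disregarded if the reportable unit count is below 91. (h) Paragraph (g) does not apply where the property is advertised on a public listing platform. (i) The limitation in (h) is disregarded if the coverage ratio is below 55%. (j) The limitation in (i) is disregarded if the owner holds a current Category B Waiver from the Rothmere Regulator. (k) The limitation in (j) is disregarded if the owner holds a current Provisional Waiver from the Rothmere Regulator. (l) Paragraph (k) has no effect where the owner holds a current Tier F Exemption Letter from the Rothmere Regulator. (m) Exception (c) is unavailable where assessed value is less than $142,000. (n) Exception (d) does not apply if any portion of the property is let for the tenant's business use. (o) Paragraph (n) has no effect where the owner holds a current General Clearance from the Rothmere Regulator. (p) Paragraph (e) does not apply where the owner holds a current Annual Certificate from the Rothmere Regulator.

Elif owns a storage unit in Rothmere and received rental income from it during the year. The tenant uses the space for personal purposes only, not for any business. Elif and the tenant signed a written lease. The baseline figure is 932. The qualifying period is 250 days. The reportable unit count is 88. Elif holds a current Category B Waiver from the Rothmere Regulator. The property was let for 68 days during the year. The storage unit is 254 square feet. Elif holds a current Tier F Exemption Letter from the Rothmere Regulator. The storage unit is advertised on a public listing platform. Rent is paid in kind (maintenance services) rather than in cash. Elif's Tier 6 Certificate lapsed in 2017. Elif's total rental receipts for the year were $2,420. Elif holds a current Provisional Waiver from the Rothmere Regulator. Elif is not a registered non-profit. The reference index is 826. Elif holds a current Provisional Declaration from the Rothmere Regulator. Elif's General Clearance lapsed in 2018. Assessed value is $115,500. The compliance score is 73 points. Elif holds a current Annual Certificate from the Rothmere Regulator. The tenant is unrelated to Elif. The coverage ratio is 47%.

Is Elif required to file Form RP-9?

Yes — Elif must file Form RP-9.

Exception (a) does not apply: there is no Tier 6 Certificate in force.
Exception (b): the baseline figure is 932, below the 966 limit; a current Provisional Declaration is held — every condition holds. Turning to paragraphs (f)–(l): (f) is engaged — the compliance score is 73 points, below the 76 points limit. (g) is engaged (the reportable unit count is 88, below the 91 limit), but is itself disapplied by (h): (h) operates — the property is publicly advertised. (i) is engaged (the coverage ratio is 47%, below the 55% limit), but is set aside by (j): (j) operates against (i): a current Category B Waiver is held. (k) would limit (j) — a current Provisional Waiver is held — but (l) sets (k) aside: (l) applies — a current Tier F Exemption Letter is held. Exception (b) does not apply.
Exception (c) requires that the tenant is an immediate family member of the owner; but the tenant is unrelated to the owner, so (c) is unavailable.
Exception (d) requires that no written lease is in place; but a written lease is in place, so (d) is unavailable.
Exception (e) requires that the owner is a registered non-profit entity; but Elif is not a registered non-profit, so (e) is unavailable.
No exception displaces § 21.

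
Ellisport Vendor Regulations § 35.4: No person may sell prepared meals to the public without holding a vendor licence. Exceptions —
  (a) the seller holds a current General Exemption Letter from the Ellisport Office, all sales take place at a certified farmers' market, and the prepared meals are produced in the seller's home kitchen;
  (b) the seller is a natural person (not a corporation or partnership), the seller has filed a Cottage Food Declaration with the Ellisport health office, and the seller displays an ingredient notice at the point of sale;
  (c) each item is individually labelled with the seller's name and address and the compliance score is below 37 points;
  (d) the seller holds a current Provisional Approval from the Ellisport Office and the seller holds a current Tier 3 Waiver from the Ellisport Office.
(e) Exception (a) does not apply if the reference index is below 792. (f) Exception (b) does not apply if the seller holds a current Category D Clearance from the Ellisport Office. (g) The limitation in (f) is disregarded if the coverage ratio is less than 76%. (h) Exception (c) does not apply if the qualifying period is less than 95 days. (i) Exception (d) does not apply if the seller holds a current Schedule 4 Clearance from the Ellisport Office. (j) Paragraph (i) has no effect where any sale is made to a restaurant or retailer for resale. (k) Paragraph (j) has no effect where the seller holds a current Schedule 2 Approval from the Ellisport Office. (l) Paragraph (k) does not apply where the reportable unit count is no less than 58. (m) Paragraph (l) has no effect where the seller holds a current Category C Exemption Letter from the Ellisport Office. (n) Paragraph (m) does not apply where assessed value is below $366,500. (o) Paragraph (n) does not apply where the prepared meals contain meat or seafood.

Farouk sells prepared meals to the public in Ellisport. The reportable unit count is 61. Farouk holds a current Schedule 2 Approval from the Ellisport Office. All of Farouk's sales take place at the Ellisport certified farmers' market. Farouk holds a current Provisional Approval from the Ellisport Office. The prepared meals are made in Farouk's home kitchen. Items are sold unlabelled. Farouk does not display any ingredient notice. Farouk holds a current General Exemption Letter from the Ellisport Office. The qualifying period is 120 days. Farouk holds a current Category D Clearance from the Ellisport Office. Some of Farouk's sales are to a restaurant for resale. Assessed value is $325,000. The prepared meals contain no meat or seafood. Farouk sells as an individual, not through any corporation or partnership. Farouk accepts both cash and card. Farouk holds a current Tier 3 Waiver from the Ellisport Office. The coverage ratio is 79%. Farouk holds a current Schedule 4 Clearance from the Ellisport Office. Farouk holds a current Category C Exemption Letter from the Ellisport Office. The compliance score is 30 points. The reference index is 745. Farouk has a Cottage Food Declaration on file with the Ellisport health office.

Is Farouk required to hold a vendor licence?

Exception (a): a current General Exemption Letter is held; all sales are at a certified farmers' market; the prepared meals are home-kitchen produced — every condition holds. Turning to paragraph (e): (e) operates against (a): the reference index is 745, below the 792 limit. Exception (a) does not apply.
Exception (b) requires that the seller displays an ingredient notice at the point of sale; but no ingredient notice is displayed, so (b) is unavailable.
Exception (c) fails — items are sold unlabelled.
All of (d)'s requirements are met (a current Provisional Approval is held; a current Tier 3 Waiver is held). Under paragraphs (i)–(o): (i) is engaged (a current Schedule 4 Clearance is held), but is itself disapplied by (j): (j) applies — some sales are to a restaurant for resale. (k) would limit (j) — a current Schedule 2 Approval is held — but (l) sets (k) aside: (l) is engaged — the reportable unit count is 61, meeting the 58 threshold. (m) would limit (l) — a current Category C Exemption Letter is held — but (n) sets (m) aside: (n) operates against (m): assessed value is $325,000, below the $366,500 limit. (o) does not operate here (the prepared meals contain no meat or seafood), so (n) stands. (d) remains available.

No — exception (d) applies; Farouk is not required to hold a vendor licence.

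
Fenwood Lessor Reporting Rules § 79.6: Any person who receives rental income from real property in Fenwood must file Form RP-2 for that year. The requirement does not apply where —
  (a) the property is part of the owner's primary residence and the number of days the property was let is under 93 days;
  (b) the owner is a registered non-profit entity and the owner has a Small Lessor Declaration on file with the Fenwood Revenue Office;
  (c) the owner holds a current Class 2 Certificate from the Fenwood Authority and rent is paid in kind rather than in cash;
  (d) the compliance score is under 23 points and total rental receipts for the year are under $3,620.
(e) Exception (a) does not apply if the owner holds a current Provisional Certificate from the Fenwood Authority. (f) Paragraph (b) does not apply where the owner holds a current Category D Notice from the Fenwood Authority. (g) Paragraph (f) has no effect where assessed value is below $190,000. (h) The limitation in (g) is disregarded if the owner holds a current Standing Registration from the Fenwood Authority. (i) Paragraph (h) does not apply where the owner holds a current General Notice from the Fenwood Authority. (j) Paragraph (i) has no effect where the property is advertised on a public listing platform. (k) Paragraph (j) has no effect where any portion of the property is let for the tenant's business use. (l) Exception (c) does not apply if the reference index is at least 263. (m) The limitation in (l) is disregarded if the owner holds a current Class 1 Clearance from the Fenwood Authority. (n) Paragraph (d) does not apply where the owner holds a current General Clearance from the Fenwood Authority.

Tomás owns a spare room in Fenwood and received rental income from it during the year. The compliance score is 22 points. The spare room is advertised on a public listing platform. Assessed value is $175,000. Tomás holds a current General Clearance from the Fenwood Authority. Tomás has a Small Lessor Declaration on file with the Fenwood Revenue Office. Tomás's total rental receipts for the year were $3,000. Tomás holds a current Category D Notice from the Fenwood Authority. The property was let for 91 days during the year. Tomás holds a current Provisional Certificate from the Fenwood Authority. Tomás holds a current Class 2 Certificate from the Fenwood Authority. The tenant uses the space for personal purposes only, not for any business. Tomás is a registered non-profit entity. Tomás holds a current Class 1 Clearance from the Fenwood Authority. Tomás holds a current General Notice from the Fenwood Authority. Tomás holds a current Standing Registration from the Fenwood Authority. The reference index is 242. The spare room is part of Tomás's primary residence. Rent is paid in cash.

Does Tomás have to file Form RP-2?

Exception (a)'s conditions are all satisfied: the spare room is part of the primary residence; the number of days the property was let is 91 days, under the 93 days limit. However, paragraph (e) must be considered: (e) operates against (a): a current Provisional Certificate is held. Exception (a) does not apply.
Exception (b) is satisfied on its face — Tomás is a registered non-profit; a Small Lessor Declaration is on file. But: (f) applies — a current Category D Notice is held. (g) would limit (f) — assessed value is $175,000, below the $190,000 limit — but (h) sets (g) aside: (h) operates against (g): a current Standing Registration is held. (i) is engaged (a current General Notice is held), but is set aside by (j): (j) operates against (i): the property is publicly advertised. (k) is not engaged (the space is used for personal purposes only), so (j) stands. (b) is therefore removed.
Exception (c) requires that rent is paid in kind rather than in cash; but rent is paid in cash, so (c) is unavailable.
Exception (d)'s conditions are all satisfied: the compliance score is 22 points, under the 23 points limit; total rental receipts for the year are $3,000, under the $3,620 limit. But applying paragraph (n): (n) operates against (d): a current General Clearance is held. Exception (d) does not apply.
None of the exceptions is available; § 79.6 applies in full.

Yes — Tomás must file Form RP-2.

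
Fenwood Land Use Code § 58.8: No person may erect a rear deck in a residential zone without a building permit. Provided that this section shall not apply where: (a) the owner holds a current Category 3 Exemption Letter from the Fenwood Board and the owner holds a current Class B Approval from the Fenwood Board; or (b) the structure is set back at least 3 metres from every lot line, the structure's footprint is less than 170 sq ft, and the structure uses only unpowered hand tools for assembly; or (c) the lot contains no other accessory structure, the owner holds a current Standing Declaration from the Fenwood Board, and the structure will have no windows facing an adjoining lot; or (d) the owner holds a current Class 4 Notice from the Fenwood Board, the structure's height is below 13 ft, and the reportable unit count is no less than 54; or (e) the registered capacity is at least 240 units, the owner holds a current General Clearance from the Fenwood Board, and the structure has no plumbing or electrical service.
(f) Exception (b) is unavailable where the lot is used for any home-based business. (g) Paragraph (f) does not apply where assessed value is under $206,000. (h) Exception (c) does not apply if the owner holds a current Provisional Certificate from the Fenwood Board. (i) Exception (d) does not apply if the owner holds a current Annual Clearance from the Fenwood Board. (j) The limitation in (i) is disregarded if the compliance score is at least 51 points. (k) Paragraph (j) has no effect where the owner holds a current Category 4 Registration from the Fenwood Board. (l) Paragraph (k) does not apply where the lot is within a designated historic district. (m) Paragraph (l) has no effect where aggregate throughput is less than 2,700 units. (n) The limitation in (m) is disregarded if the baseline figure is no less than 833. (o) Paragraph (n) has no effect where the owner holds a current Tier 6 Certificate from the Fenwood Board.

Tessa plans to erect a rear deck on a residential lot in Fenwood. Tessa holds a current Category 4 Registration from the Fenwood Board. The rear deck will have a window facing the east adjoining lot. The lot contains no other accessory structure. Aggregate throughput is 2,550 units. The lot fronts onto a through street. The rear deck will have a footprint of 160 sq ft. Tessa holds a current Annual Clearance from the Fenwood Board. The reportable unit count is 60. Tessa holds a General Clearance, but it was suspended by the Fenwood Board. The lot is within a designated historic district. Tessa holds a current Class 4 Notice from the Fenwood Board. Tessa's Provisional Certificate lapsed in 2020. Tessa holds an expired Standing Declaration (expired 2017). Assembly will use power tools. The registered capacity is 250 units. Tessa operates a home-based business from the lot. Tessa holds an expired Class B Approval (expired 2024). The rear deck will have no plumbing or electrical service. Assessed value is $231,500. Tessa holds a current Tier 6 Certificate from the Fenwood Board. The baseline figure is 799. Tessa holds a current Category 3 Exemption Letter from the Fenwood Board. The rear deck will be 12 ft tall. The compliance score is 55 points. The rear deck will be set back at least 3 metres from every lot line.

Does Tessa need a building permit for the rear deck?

Yes — Tessa must obtain a building permit.

Exception (a) fails — no current Class B Approval is held.
Exception (b) fails — assembly uses power tools.
Exception (c) fails — the Standing Declaration is not current.
All of (d)'s requirements are met (a current Class 4 Notice is held; the structure's height is 12 ft, below the 13 ft limit; the reportable unit count is 60, meeting the 54 threshold). However, paragraphs (i)–(o) must be considered: (i) operates against (d): a current Annual Clearance is held. (j) is engaged (the compliance score is 55 points, meeting the 51 points threshold), but yields to (k): (k) operates against (j): a current Category 4 Registration is held. (l) would limit (k) — the lot is in a historic district — but (m) sets (l) aside: (m) is triggered — aggregate throughput is 2,550 units, less than the 2,700 units limit. (n) is inapplicable (the baseline figure is 799, short of 833), so (m) stands. So (d) is unavailable.
Exception (e) does not apply: there is no General Clearance in force.
None of the exceptions is available; § 58.8 applies in full.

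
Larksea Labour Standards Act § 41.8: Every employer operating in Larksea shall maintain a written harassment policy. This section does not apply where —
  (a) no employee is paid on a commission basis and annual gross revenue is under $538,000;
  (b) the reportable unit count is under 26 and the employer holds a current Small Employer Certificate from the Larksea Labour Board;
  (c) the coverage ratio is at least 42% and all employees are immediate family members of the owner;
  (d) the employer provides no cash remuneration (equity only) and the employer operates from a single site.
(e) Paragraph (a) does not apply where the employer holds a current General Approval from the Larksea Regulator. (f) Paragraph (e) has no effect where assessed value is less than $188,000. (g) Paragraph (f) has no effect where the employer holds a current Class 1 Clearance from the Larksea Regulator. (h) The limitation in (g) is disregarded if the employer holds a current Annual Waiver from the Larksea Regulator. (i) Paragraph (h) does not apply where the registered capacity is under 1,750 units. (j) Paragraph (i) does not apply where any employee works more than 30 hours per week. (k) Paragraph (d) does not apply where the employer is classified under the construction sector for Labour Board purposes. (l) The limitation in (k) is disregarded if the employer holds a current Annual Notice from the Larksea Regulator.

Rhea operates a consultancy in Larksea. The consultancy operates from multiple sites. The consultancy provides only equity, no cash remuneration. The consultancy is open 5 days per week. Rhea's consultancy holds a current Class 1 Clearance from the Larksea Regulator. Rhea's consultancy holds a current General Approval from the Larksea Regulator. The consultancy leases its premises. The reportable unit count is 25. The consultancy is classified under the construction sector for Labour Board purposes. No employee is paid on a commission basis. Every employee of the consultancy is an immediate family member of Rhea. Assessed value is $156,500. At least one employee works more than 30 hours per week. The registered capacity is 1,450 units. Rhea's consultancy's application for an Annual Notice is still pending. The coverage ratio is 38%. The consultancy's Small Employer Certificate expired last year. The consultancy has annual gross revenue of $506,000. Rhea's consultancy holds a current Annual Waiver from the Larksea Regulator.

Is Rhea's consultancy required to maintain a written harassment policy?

No — exception (a) applies; Rhea's consultancy is not required to maintain a written harassment policy.

Exception (a) is satisfied on its face — no employee is paid on commission; annual gross revenue is $506,000, under the $538,000 limit. Applying paragraphs (e)–(j): (e) applies (a current General Approval is held), but yields to (f): (f) is engaged — assessed value is $156,500, less than the $188,000 limit. (g) would limit (f) — a current Class 1 Clearance is held — but (h) sets (g) aside: (h) operates — a current Annual Waiver is held. (i) applies (the registered capacity is 1,450 units, under the 1,750 units limit), but is itself disapplied by (j): (j) operates against (i): at least one employee exceeds 30 hours/week. Exception (a) stands.
Exception (b) fails — the Small Employer Certificate has expired.
Exception (c) requires that the coverage ratio is at least 42%; but the coverage ratio is 38%, short of 42%, so (c) is unavailable.
Exception (d) requires that the employer operates from a single site; but the employer operates from multiple sites, so (d) is unavailable.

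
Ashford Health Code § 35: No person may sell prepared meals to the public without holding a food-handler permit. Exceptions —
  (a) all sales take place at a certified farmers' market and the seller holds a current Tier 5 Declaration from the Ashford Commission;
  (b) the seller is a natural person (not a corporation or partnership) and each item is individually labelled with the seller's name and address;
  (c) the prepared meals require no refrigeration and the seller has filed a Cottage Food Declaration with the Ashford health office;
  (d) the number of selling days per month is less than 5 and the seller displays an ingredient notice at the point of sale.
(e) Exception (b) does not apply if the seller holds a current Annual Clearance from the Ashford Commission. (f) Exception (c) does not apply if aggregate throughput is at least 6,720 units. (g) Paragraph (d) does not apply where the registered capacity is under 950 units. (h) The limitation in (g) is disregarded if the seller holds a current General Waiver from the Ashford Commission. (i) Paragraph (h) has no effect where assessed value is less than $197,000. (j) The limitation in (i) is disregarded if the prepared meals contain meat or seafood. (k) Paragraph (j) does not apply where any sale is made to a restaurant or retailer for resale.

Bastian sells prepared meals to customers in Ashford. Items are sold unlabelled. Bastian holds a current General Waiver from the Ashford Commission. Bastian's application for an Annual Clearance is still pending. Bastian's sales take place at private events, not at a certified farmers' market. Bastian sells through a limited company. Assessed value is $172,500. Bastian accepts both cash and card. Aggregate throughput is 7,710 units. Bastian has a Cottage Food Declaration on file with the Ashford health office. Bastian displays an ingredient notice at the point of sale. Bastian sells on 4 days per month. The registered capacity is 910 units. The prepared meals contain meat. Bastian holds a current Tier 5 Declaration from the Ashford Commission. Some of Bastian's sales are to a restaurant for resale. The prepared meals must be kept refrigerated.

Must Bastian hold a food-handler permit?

Yes — Bastian must hold a food-handler permit.

Exception (a) requires that all sales take place at a certified farmers' market; but sales are at private events, not a certified farmers' market, so (a) is unavailable.
Exception (b) requires that the seller is a natural person (not a corporation or partnership); but the seller operates through a limited company, so (b) is unavailable.
Exception (c) fails — the prepared meals require refrigeration.
Exception (d): the number of selling days per month is 4, less than the 5 limit; an ingredient notice is displayed — every condition holds. But: (g) operates against (d): the registered capacity is 910 units, under the 950 units limit. (h) would limit (g) — a current General Waiver is held — but (i) sets (h) aside: (i) operates against (h): assessed value is $172,500, less than the $197,000 limit. (j) is engaged (the prepared meals contain meat), but is displaced by (k): (k) operates against (j): some sales are to a restaurant for resale. Exception (d) does not apply.
None of the exceptions is available; § 35 applies in full.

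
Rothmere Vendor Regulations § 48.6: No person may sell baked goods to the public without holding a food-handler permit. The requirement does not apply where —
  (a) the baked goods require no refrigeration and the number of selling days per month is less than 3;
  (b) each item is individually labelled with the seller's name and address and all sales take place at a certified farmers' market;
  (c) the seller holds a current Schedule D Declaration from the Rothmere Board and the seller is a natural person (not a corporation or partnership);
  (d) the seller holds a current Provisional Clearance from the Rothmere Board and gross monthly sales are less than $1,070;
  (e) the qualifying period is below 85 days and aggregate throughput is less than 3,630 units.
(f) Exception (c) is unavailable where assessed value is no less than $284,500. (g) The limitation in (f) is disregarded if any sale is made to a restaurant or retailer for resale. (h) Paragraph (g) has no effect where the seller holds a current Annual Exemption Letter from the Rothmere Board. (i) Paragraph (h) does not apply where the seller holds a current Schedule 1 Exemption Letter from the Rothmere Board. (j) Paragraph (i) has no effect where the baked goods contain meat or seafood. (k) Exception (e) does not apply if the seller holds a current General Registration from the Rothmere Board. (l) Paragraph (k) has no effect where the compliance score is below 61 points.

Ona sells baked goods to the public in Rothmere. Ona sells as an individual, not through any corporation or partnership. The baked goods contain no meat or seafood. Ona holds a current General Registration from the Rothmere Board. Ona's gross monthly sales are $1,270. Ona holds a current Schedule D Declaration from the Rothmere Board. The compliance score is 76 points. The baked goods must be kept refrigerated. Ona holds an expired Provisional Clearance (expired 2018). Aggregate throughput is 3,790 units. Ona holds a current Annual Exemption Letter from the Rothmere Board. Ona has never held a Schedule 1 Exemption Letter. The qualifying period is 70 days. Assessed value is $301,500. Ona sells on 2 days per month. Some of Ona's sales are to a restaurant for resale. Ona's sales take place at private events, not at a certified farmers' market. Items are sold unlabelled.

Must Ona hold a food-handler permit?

Exception (a) does not apply: the baked goods require refrigeration.
Exception (b) requires that each item is individually labelled with the seller's name and address; but items are sold unlabelled, so (b) is unavailable.
Exception (c): a current Schedule D Declaration is held; the seller is a natural person — every condition holds. However, paragraphs (f)–(j) must be considered: (f) operates against (c): assessed value is $301,500, meeting the $284,500 threshold. (g) would limit (f) — some sales are to a restaurant for resale — but (h) sets (g) aside: (h) applies — a current Annual Exemption Letter is held. (i), which would lift (h), is not triggered — no current Schedule 1 Exemption Letter is held. (c) is therefore removed.
Exception (d) fails — the Provisional Clearance is not current.
Exception (e) fails — aggregate throughput is 3,790 units, not less than 3,630 units.
No exception displaces § 48.6.

Yes — Ona must hold a food-handler permit.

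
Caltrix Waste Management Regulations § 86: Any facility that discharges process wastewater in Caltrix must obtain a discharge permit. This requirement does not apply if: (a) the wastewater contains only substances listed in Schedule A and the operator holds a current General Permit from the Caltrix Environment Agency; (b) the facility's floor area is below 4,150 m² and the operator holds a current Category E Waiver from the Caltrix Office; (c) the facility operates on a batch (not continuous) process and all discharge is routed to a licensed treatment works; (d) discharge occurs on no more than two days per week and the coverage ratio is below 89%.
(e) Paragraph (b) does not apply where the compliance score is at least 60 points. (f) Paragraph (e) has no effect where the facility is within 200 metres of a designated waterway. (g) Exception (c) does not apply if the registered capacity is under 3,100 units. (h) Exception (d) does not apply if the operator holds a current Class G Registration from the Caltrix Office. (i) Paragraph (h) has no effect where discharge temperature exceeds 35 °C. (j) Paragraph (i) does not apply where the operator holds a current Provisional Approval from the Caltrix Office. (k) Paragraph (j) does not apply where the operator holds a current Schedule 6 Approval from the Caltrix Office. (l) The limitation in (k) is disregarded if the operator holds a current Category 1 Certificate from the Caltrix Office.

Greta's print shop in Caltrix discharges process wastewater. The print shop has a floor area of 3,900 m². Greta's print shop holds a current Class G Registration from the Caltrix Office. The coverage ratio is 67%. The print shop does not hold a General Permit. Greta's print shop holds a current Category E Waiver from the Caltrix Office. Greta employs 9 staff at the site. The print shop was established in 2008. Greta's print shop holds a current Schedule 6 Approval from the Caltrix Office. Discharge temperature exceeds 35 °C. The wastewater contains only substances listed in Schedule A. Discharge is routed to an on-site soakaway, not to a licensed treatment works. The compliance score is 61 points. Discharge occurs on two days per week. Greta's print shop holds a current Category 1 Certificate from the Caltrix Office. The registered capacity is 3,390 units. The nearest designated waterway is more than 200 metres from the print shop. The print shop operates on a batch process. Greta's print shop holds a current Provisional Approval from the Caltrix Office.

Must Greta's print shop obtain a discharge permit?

Yes — Greta's print shop must obtain a discharge permit.

Exception (a) requires that the operator holds a current General Permit from the Caltrix Environment Agency; but no General Permit is held, so (a) is unavailable.
Exception (b): the facility's floor area is 3,900 m², below the 4,150 m² limit; a current Category E Waiver is held — every condition holds. Turning to paragraphs (e)–(f): (e) operates against (b): the compliance score is 61 points, meeting the 60 points threshold. (f) is not triggered (the print shop is more than 200 m from any designated waterway), so (e) stands. (b) is therefore removed.
Exception (c) fails — discharge is not routed to a licensed treatment works.
Exception (d): discharge occurs on no more than two days per week; the coverage ratio is 67%, below the 89% limit — every condition holds. However, paragraphs (h)–(l) must be considered: (h) operates against (d): a current Class G Registration is held. (i) applies (discharge temperature exceeds 35 °C), but yields to (j): (j) is triggered — a current Provisional Approval is held. (k) would limit (j) — a current Schedule 6 Approval is held — but (l) sets (k) aside: (l) operates — a current Category 1 Certificate is held. So (d) is unavailable.
No exception displaces § 86.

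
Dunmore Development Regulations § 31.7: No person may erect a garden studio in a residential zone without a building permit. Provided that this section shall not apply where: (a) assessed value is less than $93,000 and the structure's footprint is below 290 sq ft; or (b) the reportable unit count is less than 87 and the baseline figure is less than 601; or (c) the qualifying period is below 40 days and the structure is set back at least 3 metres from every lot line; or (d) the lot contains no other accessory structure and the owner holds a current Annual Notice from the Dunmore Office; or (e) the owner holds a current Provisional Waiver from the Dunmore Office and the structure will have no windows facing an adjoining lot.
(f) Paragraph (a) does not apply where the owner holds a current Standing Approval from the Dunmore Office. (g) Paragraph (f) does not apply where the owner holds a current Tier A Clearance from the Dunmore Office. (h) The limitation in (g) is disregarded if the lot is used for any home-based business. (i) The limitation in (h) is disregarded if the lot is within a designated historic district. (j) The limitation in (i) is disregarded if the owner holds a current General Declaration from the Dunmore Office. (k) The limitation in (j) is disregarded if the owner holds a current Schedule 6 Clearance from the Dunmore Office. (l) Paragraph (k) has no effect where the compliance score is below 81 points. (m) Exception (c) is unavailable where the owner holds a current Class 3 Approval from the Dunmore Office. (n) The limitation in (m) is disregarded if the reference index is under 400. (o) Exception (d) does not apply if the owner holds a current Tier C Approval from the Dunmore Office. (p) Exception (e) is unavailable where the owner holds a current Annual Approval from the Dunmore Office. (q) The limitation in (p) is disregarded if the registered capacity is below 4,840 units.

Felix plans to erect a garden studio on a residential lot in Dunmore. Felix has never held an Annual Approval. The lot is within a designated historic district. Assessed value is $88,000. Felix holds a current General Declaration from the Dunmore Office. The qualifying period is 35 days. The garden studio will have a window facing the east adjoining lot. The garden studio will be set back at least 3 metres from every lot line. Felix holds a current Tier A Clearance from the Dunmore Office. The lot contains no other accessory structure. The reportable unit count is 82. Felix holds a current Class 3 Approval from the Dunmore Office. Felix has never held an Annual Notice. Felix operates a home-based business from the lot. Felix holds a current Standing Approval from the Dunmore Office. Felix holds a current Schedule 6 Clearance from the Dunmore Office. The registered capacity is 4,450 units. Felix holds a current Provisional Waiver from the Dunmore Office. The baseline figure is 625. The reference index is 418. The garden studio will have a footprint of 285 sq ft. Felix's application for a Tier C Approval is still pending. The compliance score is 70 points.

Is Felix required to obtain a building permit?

Yes — Felix must obtain a building permit.

Exception (a): assessed value is $88,000, less than the $93,000 limit; the structure's footprint is 285 sq ft, below the 290 sq ft limit — every condition holds. But applying paragraphs (f)–(l): (f) operates — a current Standing Approval is held. (g) is triggered (a current Tier A Clearance is held), but is displaced by (h): (h) operates against (g): a home-based business operates on the lot. (i) would limit (h) — the lot is in a historic district — but (j) sets (i) aside: (j) applies — a current General Declaration is held. (k) would limit (j) — a current Schedule 6 Clearance is held — but (l) sets (k) aside: (l) operates — the compliance score is 70 points, below the 81 points limit. (a) is therefore removed.
Exception (b) does not apply: the baseline figure is 625, not less than 601.
Exception (c)'s conditions are all satisfied: the qualifying period is 35 days, below the 40 days limit; the setback is at least 3 m on every side. Turning to paragraphs (m)–(n): (m) applies — a current Class 3 Approval is held. (n), which would lift (m), does not operate here — the reference index is 418, not under 400. So (c) is unavailable.
Exception (d) does not apply: the Annual Notice is not current.
Exception (e) fails — a window faces an adjoining lot.
Every exception is unavailable, so the rule governs.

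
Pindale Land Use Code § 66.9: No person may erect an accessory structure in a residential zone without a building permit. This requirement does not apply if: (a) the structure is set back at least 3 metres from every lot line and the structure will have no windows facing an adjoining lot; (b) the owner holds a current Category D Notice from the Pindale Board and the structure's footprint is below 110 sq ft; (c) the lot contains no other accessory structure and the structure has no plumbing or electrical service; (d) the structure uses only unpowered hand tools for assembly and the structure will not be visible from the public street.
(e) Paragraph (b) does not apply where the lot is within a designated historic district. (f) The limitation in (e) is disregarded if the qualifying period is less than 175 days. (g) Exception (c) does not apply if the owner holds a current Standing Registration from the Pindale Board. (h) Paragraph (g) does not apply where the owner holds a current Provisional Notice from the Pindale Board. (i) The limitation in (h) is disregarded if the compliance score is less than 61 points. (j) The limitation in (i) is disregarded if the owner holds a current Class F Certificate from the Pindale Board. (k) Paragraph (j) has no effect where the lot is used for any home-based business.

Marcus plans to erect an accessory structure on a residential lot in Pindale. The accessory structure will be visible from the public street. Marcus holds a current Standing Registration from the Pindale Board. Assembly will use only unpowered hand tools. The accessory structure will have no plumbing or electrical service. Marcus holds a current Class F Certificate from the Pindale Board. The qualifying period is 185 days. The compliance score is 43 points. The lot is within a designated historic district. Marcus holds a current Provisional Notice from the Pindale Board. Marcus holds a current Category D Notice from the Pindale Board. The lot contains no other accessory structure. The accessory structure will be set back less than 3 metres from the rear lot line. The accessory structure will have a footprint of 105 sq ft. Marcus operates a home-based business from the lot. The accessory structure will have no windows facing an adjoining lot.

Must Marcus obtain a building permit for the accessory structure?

Exception (a) does not apply: the rear setback is under 3 m.
Exception (b) is satisfied on its face — a current Category D Notice is held; the structure's footprint is 105 sq ft, below the 110 sq ft limit. But applying paragraphs (e)–(f): (e) operates against (b): the lot is in a historic district. (f), which would lift (e), is not triggered — the qualifying period is 185 days, not less than 175 days. Exception (b) does not apply.
Exception (c)'s conditions are all satisfied: the lot has no other accessory structure; there is no plumbing or electrical service. Turning to paragraphs (g)–(k): (g) applies — a current Standing Registration is held. (h) would limit (g) — a current Provisional Notice is held — but (i) sets (h) aside: (i) operates against (h): the compliance score is 43 points, less than the 61 points limit. (j) would limit (i) — a current Class F Certificate is held — but (k) sets (j) aside: (k) operates against (j): a home-based business operates on the lot. So (c) is unavailable.
Exception (d) requires that the structure will not be visible from the public street; but the structure will be visible from the street, so (d) is unavailable.
None of the exceptions is available; § 66.9 applies in full.

Yes — Marcus must obtain a building permit.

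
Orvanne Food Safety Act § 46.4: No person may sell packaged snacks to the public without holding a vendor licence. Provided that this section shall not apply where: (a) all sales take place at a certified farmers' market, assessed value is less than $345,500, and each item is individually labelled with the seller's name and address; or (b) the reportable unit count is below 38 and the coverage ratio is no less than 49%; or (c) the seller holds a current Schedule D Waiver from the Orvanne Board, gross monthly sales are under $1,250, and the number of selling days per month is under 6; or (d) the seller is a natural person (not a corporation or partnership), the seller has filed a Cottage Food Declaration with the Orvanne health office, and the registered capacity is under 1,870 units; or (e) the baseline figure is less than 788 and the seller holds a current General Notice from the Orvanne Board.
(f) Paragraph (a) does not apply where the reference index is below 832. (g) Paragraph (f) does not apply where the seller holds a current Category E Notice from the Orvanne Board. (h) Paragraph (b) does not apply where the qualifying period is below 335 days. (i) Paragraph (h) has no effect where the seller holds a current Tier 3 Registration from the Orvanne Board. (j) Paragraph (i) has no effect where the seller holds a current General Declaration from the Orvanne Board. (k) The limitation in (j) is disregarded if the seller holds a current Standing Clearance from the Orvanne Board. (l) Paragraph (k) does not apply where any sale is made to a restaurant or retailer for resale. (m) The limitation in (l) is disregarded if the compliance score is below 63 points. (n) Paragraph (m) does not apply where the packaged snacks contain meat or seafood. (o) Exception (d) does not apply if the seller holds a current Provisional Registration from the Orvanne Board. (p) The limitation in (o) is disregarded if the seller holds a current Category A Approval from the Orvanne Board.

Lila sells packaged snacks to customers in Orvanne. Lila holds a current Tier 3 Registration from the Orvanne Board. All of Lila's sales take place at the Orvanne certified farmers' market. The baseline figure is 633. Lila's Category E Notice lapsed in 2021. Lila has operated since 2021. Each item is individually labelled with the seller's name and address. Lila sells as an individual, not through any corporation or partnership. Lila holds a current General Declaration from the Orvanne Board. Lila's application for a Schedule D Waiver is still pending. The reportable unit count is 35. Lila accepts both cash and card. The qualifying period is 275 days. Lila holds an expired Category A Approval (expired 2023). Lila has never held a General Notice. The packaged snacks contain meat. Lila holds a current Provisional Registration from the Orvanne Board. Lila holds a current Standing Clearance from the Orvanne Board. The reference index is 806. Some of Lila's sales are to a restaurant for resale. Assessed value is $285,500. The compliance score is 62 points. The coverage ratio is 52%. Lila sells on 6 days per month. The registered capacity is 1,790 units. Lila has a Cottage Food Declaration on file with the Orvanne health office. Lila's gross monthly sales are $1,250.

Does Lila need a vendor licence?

Yes — Lila must hold a vendor licence.

Exception (a): all sales are at a certified farmers' market; assessed value is $285,500, less than the $345,500 limit; items are individually labelled — every condition holds. But applying paragraphs (f)–(g): (f) is engaged — the reference index is 806, below the 832 limit. (g) is inapplicable (there is no Category E Notice in force), so (f) stands. (a) is therefore removed.
Exception (b) is satisfied on its face — the reportable unit count is 35, below the 38 limit; the coverage ratio is 52%, meeting the 49% threshold. But: (h) operates against (b): the qualifying period is 275 days, below the 335 days limit. (i) would limit (h) — a current Tier 3 Registration is held — but (j) sets (i) aside: (j) is engaged — a current General Declaration is held. (k) would limit (j) — a current Standing Clearance is held — but (l) sets (k) aside: (l) applies — some sales are to a restaurant for resale. (m) operates (the compliance score is 62 points, below the 63 points limit), but yields to (n): (n) applies — the packaged snacks contain meat. So (b) is unavailable.
Exception (c) does not apply: no current Schedule D Waiver is held.
All of (d)'s requirements are met (the seller is a natural person; a Cottage Food Declaration is on file; the registered capacity is 1,790 units, under the 1,870 units limit). Turning to paragraphs (o)–(p): (o) operates — a current Provisional Registration is held. (p), which would lift (o), does not operate here — no current Category A Approval is held. So (d) is unavailable.
Exception (e) fails — there is no General Notice in force.
No exception is made out. Lila falls within the general rule.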